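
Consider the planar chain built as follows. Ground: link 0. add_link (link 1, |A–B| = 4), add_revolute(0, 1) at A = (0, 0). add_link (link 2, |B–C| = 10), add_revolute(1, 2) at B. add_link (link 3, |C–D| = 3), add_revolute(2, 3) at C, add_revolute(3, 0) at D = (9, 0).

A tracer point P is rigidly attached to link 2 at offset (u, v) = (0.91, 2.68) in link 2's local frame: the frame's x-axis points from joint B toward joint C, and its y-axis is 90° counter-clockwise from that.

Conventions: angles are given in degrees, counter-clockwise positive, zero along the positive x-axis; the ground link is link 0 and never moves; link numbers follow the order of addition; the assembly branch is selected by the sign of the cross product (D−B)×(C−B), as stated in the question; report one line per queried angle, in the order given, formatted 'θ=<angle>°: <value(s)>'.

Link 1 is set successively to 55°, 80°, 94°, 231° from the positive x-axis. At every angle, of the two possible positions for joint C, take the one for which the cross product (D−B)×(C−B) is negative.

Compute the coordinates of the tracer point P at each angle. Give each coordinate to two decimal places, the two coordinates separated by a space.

A=(0,0), D=(9.00,0)
θ=55°: B = A + 4.00·(cos55°, sin55°) = (2.2943, 3.2766)
θ=55°: |BD| = 7.4634
θ=55°: circle(B,10.00) ∩ circle(D,3.00): a=9.8281, h=1.8461
θ=55°:   candidates: C₊=(11.9351,0.6205) cross=13.778; C₋=(10.3141,-2.6969) cross=-13.778
θ=55°:   branch - wants cross < 0 → take C=(10.3141,-2.6969) (cross=-13.778)
θ=55°: ex = (C−B)/|BC| = (0.8020,-0.5973); ey = (0.5973,0.8020)
θ=55°: P = B + 0.91·ex + 2.68·ey = (4.6250,4.8823)
θ=80°: B = A + 4.00·(cos80°, sin80°) = (0.6946, 3.9392)
θ=80°: |BD| = 9.1922
θ=80°: circle(B,10.00) ∩ circle(D,3.00): a=9.5459, h=2.9791
θ=80°:   candidates: C₊=(10.5962,2.5401) cross=27.384; C₋=(8.0429,-2.8432) cross=-27.384
θ=80°:   branch - wants cross < 0 → take C=(8.0429,-2.8432) (cross=-27.384)
θ=80°: ex = (C−B)/|BC| = (0.7348,-0.6782); ey = (0.6782,0.7348)
θ=80°: P = B + 0.91·ex + 2.68·ey = (3.1810,5.2914)
θ=94°: B = A + 4.00·(cos94°, sin94°) = (-0.2790, 3.9903)
θ=94°: |BD| = 10.1006
θ=94°: circle(B,10.00) ∩ circle(D,3.00): a=9.5550, h=2.9500
θ=94°:   candidates: C₊=(9.6641,2.9256) cross=29.796; C₋=(7.3334,-2.4945) cross=-29.796
θ=94°:   branch - wants cross < 0 → take C=(7.3334,-2.4945) (cross=-29.796)
θ=94°: ex = (C−B)/|BC| = (0.7612,-0.6485); ey = (0.6485,0.7612)
θ=94°: P = B + 0.91·ex + 2.68·ey = (2.1516,5.4403)
θ=231°: B = A + 4.00·(cos231°, sin231°) = (-2.5173, -3.1086)
θ=231°: |BD| = 11.9294
θ=231°: circle(B,10.00) ∩ circle(D,3.00): a=9.7788, h=2.0916
θ=231°:   candidates: C₊=(6.3787,1.4589) cross=24.952; C₋=(7.4687,-2.5798) cross=-24.952
θ=231°:   branch - wants cross < 0 → take C=(7.4687,-2.5798) (cross=-24.952)
θ=231°: ex = (C−B)/|BC| = (0.9986,0.0529); ey = (-0.0529,0.9986)
θ=231°: P = B + 0.91·ex + 2.68·ey = (-1.7503,-0.3842)

θ=55°: 4.62 4.88
θ=80°: 3.18 5.29
θ=94°: 2.15 5.44
θ=231°: -1.75 -0.38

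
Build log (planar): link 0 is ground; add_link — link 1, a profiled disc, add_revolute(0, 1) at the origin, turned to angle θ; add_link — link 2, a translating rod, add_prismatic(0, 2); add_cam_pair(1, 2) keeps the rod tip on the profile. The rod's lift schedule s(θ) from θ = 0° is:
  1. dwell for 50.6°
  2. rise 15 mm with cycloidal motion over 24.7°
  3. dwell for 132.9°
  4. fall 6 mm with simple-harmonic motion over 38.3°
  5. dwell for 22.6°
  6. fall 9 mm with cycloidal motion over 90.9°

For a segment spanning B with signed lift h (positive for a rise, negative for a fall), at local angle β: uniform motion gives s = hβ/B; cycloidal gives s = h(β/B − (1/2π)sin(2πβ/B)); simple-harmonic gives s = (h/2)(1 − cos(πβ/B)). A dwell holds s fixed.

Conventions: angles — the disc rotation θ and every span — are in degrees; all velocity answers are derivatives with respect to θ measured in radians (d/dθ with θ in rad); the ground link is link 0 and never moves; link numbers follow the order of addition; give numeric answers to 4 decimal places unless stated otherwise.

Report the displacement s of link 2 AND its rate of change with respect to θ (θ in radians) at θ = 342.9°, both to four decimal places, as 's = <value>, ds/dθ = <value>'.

seg 1 [0°–50.6°] dwell: s stays 0.0000
seg 2 [50.6°–75.3°] cycloidal, h=15: full span → s += 15 → s = 15.0000
seg 3 [75.3°–208.2°] dwell: s stays 15.0000
seg 4 [208.2°–246.5°] simple-harmonic, h=-6: full span → s += -6 → s = 9.0000
seg 5 [246.5°–269.1°] dwell: s stays 9.0000
seg 6 [269.1°–360°] cycloidal, h=-9: θ=342.9° here. β=73.8, B=90.9. -9·(0.8119 − sin(2π·0.8119)/(2π)) = -8.6324 → s = 0.3676
velocity in seg [269.1°–360°] (cycloidal), θ in radians: β = 73.8° = 1.2881 rad, B = 90.9° = 1.5865 rad; ds/dθ = (h/B)(1 − cos(2πβ/B)) = ((-9)/1.5865)(1 − cos(2π·0.8119)) = -3.522338 mm/rad

s = 0.3676, ds/dθ = -3.5223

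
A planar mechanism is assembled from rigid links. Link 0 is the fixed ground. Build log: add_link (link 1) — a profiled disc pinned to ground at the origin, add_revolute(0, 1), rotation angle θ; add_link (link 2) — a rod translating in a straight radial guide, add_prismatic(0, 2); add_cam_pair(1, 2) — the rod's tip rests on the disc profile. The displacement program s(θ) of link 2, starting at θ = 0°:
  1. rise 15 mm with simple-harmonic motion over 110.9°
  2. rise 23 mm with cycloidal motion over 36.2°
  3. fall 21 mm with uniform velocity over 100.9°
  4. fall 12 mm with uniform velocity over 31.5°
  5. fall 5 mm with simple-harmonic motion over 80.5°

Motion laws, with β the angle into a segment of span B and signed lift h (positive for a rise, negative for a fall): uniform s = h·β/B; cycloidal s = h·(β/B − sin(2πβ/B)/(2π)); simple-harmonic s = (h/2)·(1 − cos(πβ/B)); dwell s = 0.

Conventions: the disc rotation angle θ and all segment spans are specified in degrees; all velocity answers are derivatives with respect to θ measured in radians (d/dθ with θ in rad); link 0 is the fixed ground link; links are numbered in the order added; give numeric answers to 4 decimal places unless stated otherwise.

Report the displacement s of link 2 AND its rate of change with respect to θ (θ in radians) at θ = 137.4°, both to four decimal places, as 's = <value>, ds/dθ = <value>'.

seg 1 [0°–110.9°] simple-harmonic, h=15: full span → s += 15 → s = 15.0000
seg 2 [110.9°–147.1°] cycloidal, h=23: θ=137.4° here. β=26.5, B=36.2. 23·(0.7320 − sin(2π·0.7320)/(2π)) = 20.4743 → s = 35.4743
velocity in seg [110.9°–147.1°] (cycloidal), θ in radians: β = 26.5° = 0.4625 rad, B = 36.2° = 0.6318 rad; ds/dθ = (h/B)(1 − cos(2πβ/B)) = (23/0.6318)(1 − cos(2π·0.7320)) = 40.501706 mm/rad

s = 35.4743, ds/dθ = 40.5017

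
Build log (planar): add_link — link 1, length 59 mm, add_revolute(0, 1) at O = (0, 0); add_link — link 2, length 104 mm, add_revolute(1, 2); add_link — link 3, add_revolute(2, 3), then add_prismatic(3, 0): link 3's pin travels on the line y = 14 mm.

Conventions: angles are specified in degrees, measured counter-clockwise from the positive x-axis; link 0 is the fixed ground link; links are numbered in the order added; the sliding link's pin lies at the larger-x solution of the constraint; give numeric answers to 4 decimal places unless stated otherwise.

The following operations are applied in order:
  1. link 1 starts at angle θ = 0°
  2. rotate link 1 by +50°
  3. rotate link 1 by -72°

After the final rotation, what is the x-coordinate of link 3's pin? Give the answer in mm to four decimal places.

geometry: r = 59 mm, L = 104 mm, e = 14 mm; θ starts at 0°
rotate link 1 by +50°: θ ← 0° +50° = 50°
rotate link 1 by -72°: θ ← 50° -72° = -22°
crank pin P = (r cos θ, r sin θ) = (54.703847, -22.101789)
h = r sin θ − e = -22.101789 − 14 = -36.101789
x = r cos θ + √(L² − h²) = 54.703847 + 97.532871 = 152.236718

152.2367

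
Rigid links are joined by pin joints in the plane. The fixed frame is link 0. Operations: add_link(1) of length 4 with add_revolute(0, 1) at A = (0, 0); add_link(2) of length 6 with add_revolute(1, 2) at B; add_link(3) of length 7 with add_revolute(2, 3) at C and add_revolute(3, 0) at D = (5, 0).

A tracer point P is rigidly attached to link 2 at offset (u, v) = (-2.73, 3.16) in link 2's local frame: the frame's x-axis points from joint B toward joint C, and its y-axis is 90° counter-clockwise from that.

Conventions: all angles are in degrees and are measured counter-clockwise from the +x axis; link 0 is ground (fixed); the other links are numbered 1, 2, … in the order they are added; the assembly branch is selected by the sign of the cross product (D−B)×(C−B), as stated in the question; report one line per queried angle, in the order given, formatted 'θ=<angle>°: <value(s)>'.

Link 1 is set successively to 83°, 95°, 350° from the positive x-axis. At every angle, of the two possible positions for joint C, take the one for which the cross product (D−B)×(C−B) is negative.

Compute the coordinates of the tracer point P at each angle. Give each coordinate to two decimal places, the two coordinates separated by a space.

A=(0,0), D=(5.00,0)
θ=83°: B = A + 4.00·(cos83°, sin83°) = (0.4875, 3.9702)
θ=83°: |BD| = 6.0104
θ=83°: circle(B,6.00) ∩ circle(D,7.00): a=1.9238, h=5.6832
θ=83°:   candidates: C₊=(5.6859,6.9663) cross=34.159; C₋=(-1.8223,-1.5674) cross=-34.159
θ=83°:   branch - wants cross < 0 → take C=(-1.8223,-1.5674) (cross=-34.159)
θ=83°: ex = (C−B)/|BC| = (-0.3850,-0.9229); ey = (0.9229,-0.3850)
θ=83°: P = B + -2.73·ex + 3.16·ey = (4.4549,5.2733)
θ=95°: B = A + 4.00·(cos95°, sin95°) = (-0.3486, 3.9848)
θ=95°: |BD| = 6.6698
θ=95°: circle(B,6.00) ∩ circle(D,7.00): a=2.3604, h=5.5162
θ=95°:   candidates: C₊=(4.8398,6.9982) cross=36.792; C₋=(-1.7514,-1.8489) cross=-36.792
θ=95°:   branch - wants cross < 0 → take C=(-1.7514,-1.8489) (cross=-36.792)
θ=95°: ex = (C−B)/|BC| = (-0.2338,-0.9723); ey = (0.9723,-0.2338)
θ=95°: P = B + -2.73·ex + 3.16·ey = (3.3621,5.9003)
θ=350°: B = A + 4.00·(cos350°, sin350°) = (3.9392, -0.6946)
θ=350°: |BD| = 1.2679
θ=350°: circle(B,6.00) ∩ circle(D,7.00): a=-4.4924, h=3.9772
θ=350°:   candidates: C₊=(-1.9979,0.1718) cross=5.043; C₋=(2.3596,-6.4829) cross=-5.043
θ=350°:   branch - wants cross < 0 → take C=(2.3596,-6.4829) (cross=-5.043)
θ=350°: ex = (C−B)/|BC| = (-0.2633,-0.9647); ey = (0.9647,-0.2633)
θ=350°: P = B + -2.73·ex + 3.16·ey = (7.7065,1.1072)

θ=83°: 4.45 5.27
θ=95°: 3.36 5.90
θ=350°: 7.71 1.11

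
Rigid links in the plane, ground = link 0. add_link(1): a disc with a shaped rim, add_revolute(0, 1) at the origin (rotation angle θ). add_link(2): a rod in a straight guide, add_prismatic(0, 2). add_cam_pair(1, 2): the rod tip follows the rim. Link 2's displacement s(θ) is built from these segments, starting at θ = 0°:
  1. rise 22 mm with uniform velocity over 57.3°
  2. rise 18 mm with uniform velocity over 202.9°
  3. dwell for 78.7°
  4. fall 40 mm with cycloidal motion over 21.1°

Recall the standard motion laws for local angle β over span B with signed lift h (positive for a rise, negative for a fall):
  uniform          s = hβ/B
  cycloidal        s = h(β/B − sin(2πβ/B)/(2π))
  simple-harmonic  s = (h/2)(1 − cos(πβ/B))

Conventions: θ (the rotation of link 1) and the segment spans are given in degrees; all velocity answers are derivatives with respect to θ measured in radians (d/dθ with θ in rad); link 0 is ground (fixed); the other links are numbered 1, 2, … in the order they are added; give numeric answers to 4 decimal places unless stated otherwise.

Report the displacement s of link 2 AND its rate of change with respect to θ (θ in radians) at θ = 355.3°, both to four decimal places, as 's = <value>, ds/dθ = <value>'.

segment 1 (0° to 57.3°, uniform, h = 22) is passed completely: s = 0.0000 + (22) = 22.0000
segment 2 (57.3° to 260.2°, uniform, h = 18) is passed completely: s = 22.0000 + (18) = 40.0000
segment 3 (260.2° to 338.9°, dwell): s unchanged at 40.0000
θ = 355.3° falls in segment 4 (338.9° to 360°, cycloidal, h = -40): β = 355.3 − 338.9 = 16.4°, B = 21.1°; Δs = -40·(0.7773 − sin(2π·0.7773)/(2π)) = -37.3632; s = 40.0000 − 37.3632 = 2.6368
velocity in seg [338.9°–360°] (cycloidal), θ in radians: β = 16.4° = 0.2862 rad, B = 21.1° = 0.3683 rad; ds/dθ = (h/B)(1 − cos(2πβ/B)) = ((-40)/0.3683)(1 − cos(2π·0.7773)) = -90.110368 mm/rad

s = 2.6368, ds/dθ = -90.1104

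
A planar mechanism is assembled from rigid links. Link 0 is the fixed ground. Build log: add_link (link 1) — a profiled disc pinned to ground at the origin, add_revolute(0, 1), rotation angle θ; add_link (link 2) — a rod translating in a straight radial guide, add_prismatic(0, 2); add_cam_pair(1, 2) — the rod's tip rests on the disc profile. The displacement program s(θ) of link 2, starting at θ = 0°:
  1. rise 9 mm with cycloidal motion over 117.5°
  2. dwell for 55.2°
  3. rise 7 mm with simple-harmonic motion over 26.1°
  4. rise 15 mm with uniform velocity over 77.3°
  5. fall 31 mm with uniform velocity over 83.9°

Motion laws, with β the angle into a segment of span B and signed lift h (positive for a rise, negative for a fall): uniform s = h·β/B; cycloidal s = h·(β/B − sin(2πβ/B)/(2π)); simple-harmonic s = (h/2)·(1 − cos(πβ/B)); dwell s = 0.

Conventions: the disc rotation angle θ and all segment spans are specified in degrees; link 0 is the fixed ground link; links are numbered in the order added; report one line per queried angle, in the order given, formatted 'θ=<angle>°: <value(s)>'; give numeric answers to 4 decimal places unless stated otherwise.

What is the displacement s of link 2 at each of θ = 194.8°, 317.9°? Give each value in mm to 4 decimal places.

seg 1 [0°–117.5°] cycloidal, h=9: full span → s += 9 → s = 9.0000
seg 2 [117.5°–172.7°] dwell: s stays 9.0000
seg 3 [172.7°–198.8°] simple-harmonic, h=7: θ=194.8° here. β=22.1, B=26.1. 7/2·(1 − cos(π·0.8467)) = 6.6021 → s = 15.6021
seg 3 [172.7°–198.8°] simple-harmonic, h=7: full span → s += 7 → s = 16.0000
seg 4 [198.8°–276.1°] uniform, h=15: full span → s += 15 → s = 31.0000
seg 5 [276.1°–360°] uniform, h=-31: θ=317.9° here. β=41.8, B=83.9. -31·41.8/83.9 = -15.4446 → s = 15.5554

θ=194.8°: 15.6021
θ=317.9°: 15.5554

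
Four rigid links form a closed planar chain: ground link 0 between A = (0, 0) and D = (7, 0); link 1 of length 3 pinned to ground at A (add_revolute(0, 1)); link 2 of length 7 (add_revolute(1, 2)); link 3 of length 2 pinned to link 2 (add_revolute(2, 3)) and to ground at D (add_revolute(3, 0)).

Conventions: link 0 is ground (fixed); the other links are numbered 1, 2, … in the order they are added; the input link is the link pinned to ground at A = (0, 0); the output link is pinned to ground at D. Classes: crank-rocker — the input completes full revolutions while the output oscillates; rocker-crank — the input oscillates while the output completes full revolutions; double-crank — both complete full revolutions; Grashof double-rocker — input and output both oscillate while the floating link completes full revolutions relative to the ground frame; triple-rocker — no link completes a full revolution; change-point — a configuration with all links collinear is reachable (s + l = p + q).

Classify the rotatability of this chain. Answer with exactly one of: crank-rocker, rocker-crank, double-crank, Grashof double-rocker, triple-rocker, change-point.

lengths: ground=7, input=3, coupler=7, output=2
sorted: s=2 (shortest), l=7 (longest), p+q=10
s + l = 9 vs p + q = 10
s + l < p + q (Grashof) with shortest = output link → rocker-crank

rocker-crank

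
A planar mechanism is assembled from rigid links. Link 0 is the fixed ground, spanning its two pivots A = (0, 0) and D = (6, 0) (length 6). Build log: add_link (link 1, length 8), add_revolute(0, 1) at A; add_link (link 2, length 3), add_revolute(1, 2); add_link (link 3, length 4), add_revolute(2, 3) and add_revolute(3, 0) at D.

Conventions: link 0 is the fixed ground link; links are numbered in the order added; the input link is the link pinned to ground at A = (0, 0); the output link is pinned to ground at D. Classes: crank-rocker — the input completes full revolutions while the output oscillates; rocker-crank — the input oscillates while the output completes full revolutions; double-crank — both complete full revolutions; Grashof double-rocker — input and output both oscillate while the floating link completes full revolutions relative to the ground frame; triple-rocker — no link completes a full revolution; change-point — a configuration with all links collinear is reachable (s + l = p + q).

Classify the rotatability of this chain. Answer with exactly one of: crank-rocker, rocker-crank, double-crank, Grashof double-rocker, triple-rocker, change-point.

lengths: ground=6, input=8, coupler=3, output=4
sorted: s=3 (shortest), l=8 (longest), p+q=10
s + l = 11 vs p + q = 10
s + l > p + q → non-Grashof → no link fully rotates → triple-rocker

triple-rocker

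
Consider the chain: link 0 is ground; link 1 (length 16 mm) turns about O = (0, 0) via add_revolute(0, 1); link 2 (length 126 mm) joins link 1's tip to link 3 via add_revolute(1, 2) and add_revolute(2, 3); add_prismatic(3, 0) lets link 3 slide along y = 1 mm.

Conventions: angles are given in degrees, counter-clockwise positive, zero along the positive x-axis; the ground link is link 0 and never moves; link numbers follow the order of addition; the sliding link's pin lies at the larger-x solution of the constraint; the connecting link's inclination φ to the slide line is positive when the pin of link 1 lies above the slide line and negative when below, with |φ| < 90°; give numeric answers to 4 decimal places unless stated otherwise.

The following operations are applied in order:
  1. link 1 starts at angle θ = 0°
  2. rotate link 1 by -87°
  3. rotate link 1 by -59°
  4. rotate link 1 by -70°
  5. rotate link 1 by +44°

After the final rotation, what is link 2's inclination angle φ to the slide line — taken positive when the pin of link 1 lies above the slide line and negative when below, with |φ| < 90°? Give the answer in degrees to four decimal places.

geometry: r = 16 mm, L = 126 mm, e = 1 mm; θ starts at 0°
rotate link 1 by -87°: θ ← 0° -87° = -87°
rotate link 1 by -59°: θ ← -87° -59° = -146°
rotate link 1 by -70°: θ ← -146° -70° = -216°
rotate link 1 by +44°: θ ← -216° +44° = -172°
h = r sin θ − e = -2.226770 − 1 = -3.226770
sin φ = h / L = -3.226770 / 126 = -0.02560928
φ = arcsin(-0.02560928) = -1.467464°

-1.4675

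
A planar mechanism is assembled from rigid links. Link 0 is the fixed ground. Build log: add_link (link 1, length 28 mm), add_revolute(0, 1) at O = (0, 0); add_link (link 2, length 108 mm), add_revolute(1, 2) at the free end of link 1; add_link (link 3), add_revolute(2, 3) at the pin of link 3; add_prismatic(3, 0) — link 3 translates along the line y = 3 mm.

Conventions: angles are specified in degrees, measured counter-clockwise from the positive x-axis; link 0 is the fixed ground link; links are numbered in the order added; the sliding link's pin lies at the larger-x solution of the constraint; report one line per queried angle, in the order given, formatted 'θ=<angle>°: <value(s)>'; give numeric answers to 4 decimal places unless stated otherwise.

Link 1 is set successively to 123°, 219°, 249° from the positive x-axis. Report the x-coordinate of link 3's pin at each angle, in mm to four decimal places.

geometry: r = 28 mm, L = 108 mm, e = 3 mm
θ=123°: crank pin P = (r cos θ, r sin θ) = (-15.249893, 23.482776)
θ=123°: h = r sin θ − e = 23.482776 − 3 = 20.482776
θ=123°: x = r cos θ + √(L² − h²) = -15.249893 + 106.039879 = 90.789986
θ=219°: crank pin P = (r cos θ, r sin θ) = (-21.760087, -17.620971)
θ=219°: h = r sin θ − e = -17.620971 − 3 = -20.620971
θ=219°: x = r cos θ + √(L² − h²) = -21.760087 + 106.013091 = 84.253005
θ=249°: crank pin P = (r cos θ, r sin θ) = (-10.034303, -26.140252)
θ=249°: h = r sin θ − e = -26.140252 − 3 = -29.140252
θ=249°: x = r cos θ + √(L² − h²) = -10.034303 + 103.994450 = 93.960148

θ=123°: 90.7900
θ=219°: 84.2530
θ=249°: 93.9601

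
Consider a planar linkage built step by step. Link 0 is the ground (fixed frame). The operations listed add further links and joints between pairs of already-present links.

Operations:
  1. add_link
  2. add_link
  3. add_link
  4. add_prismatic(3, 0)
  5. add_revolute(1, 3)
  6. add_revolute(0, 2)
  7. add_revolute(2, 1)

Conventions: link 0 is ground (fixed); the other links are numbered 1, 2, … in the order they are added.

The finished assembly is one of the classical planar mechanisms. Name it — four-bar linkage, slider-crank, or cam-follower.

links: 4 (incl. ground); joints: 3 revolute, 1 prismatic, 0 higher (cam) pair, forming one closed loop
4 links, 3 revolutes + 1 prismatic in one loop → slider-crank

slider-crank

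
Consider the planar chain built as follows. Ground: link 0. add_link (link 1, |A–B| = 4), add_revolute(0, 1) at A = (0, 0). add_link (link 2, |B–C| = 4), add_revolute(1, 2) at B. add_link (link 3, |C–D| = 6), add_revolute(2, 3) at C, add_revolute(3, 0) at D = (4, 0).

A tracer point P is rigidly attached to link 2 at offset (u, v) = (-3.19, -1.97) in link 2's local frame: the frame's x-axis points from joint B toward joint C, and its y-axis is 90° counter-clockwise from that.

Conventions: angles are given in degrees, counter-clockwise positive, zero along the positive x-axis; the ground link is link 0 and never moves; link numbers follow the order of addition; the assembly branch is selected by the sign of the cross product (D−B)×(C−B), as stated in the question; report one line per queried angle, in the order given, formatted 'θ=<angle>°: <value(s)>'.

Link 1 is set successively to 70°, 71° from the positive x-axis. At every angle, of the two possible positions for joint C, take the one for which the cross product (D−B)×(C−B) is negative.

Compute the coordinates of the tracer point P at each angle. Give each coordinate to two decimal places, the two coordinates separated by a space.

A=(0,0), D=(4.00,0)
θ=70°: B = A + 4.00·(cos70°, sin70°) = (1.3681, 3.7588)
θ=70°: |BD| = 4.5886
θ=70°: circle(B,4.00) ∩ circle(D,6.00): a=0.1150, h=3.9983
θ=70°:   candidates: C₊=(4.7093,5.9579) cross=18.347; C₋=(-1.8412,1.3712) cross=-18.347
θ=70°:   branch - wants cross < 0 → take C=(-1.8412,1.3712) (cross=-18.347)
θ=70°: ex = (C−B)/|BC| = (-0.8023,-0.5969); ey = (0.5969,-0.8023)
θ=70°: P = B + -3.19·ex + -1.97·ey = (2.7516,7.2434)
θ=71°: B = A + 4.00·(cos71°, sin71°) = (1.3023, 3.7821)
θ=71°: |BD| = 4.6456
θ=71°: circle(B,4.00) ∩ circle(D,6.00): a=0.1702, h=3.9964
θ=71°:   candidates: C₊=(4.6546,5.9642) cross=18.566; C₋=(-1.8524,1.3228) cross=-18.566
θ=71°:   branch - wants cross < 0 → take C=(-1.8524,1.3228) (cross=-18.566)
θ=71°: ex = (C−B)/|BC| = (-0.7887,-0.6148); ey = (0.6148,-0.7887)
θ=71°: P = B + -3.19·ex + -1.97·ey = (2.6069,7.2970)

θ=70°: 2.75 7.24
θ=71°: 2.61 7.30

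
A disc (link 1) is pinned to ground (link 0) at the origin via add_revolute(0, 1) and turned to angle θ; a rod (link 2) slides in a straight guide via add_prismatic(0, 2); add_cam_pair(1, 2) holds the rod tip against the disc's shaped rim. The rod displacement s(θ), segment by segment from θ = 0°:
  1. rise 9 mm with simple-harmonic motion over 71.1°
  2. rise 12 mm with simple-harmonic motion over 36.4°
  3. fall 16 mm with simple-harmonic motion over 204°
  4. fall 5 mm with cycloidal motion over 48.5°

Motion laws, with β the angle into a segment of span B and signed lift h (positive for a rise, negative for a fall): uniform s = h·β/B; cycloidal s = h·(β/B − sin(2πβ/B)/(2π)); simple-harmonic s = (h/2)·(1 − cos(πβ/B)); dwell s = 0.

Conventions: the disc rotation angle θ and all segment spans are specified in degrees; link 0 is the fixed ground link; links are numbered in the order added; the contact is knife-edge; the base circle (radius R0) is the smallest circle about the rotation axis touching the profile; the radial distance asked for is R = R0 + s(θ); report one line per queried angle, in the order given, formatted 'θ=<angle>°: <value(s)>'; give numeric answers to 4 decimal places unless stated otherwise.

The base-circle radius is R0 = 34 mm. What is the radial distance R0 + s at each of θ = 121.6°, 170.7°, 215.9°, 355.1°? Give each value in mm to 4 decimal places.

segment 1 (0° to 71.1°, simple-harmonic, h = 9) is passed completely: s = 0.0000 + (9) = 9.0000
segment 2 (71.1° to 107.5°, simple-harmonic, h = 12) is passed completely: s = 9.0000 + (12) = 21.0000
θ = 121.6° falls in segment 3 (107.5° to 311.5°, simple-harmonic, h = -16): β = 121.6 − 107.5 = 14.1°, B = 204°; Δs = -16/2·(1 − cos(π·0.0691)) = -0.1879; s = 21.0000 − 0.1879 = 20.8121
θ = 170.7° falls in segment 3 (107.5° to 311.5°, simple-harmonic, h = -16): β = 170.7 − 107.5 = 63.2°, B = 204°; Δs = -16/2·(1 − cos(π·0.3098)) = -3.4993; s = 21.0000 − 3.4993 = 17.5007
θ = 215.9° falls in segment 3 (107.5° to 311.5°, simple-harmonic, h = -16): β = 215.9 − 107.5 = 108.4°, B = 204°; Δs = -16/2·(1 − cos(π·0.5314)) = -8.7872; s = 21.0000 − 8.7872 = 12.2128
segment 3 (107.5° to 311.5°, simple-harmonic, h = -16) is passed completely: s = 21.0000 + (-16) = 5.0000
θ = 355.1° falls in segment 4 (311.5° to 360°, cycloidal, h = -5): β = 355.1 − 311.5 = 43.6°, B = 48.5°; Δs = -5·(0.8990 − sin(2π·0.8990)/(2π)) = -4.9668; s = 5.0000 − 4.9668 = 0.0332
θ=121.6°: R = R0 + s = 34 + 20.8121 = 54.8121
θ=170.7°: R = R0 + s = 34 + 17.5007 = 51.5007
θ=215.9°: R = R0 + s = 34 + 12.2128 = 46.2128
θ=355.1°: R = R0 + s = 34 + 0.0332 = 34.0332

θ=121.6°: 54.8121
θ=170.7°: 51.5007
θ=215.9°: 46.2128
θ=355.1°: 34.0332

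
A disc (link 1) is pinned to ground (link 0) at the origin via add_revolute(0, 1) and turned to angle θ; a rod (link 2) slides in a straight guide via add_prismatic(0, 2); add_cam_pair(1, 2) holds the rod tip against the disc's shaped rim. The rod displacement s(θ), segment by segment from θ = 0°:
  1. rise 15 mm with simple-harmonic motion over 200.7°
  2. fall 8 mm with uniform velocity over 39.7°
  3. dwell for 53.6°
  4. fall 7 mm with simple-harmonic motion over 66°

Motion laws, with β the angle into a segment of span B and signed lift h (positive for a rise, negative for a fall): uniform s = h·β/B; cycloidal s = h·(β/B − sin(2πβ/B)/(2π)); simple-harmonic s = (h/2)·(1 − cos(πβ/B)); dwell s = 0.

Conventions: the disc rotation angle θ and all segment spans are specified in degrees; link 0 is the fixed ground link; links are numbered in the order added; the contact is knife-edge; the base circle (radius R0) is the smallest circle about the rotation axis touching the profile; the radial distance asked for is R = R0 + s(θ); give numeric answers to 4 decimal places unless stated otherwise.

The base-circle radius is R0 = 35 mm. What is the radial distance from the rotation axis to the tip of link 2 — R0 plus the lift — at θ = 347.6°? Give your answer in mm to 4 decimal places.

segment 1 (0° to 200.7°, simple-harmonic, h = 15) is passed completely: s = 0.0000 + (15) = 15.0000
segment 2 (200.7° to 240.4°, uniform, h = -8) is passed completely: s = 15.0000 + (-8) = 7.0000
segment 3 (240.4° to 294°, dwell): s unchanged at 7.0000
θ = 347.6° falls in segment 4 (294° to 360°, simple-harmonic, h = -7): β = 347.6 − 294 = 53.6°, B = 66°; Δs = -7/2·(1 − cos(π·0.8121)) = -6.4078; s = 7.0000 − 6.4078 = 0.5922
R = R0 + s = 35 + 0.5922 = 35.5922

35.5922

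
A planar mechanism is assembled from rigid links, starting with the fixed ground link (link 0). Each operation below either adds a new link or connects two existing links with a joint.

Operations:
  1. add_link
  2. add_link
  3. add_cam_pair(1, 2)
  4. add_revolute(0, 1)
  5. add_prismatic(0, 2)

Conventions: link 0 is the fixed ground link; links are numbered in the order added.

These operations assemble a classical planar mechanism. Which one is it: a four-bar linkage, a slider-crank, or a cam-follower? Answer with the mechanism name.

links: 3 (incl. ground); joints: 1 revolute, 1 prismatic, 1 higher (cam) pair, forming one closed loop
3 links, revolute + prismatic + higher pair in one loop → cam-follower

cam-follower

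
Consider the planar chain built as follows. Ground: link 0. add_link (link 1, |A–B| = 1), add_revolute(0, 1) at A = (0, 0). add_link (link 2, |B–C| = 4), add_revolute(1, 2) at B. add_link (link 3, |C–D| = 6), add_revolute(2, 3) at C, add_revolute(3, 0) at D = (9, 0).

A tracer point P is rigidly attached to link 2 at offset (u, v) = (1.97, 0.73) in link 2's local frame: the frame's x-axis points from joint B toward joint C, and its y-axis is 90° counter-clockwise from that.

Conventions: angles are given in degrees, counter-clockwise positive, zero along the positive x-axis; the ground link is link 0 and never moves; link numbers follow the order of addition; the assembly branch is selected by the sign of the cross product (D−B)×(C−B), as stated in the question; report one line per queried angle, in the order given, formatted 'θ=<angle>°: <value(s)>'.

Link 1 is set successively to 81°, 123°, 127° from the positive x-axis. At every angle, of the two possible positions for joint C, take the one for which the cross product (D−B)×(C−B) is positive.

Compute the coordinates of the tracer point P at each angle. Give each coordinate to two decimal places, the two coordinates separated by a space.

A=(0,0), D=(9.00,0)
θ=81°: B = A + 1.00·(cos81°, sin81°) = (0.1564, 0.9877)
θ=81°: |BD| = 8.8985
θ=81°: circle(B,4.00) ∩ circle(D,6.00): a=3.3255, h=2.2229
θ=81°:   candidates: C₊=(3.7081,2.8277) cross=19.780; C₋=(3.2147,-1.5905) cross=-19.780
θ=81°:   branch + wants cross > 0 → take C=(3.7081,2.8277) (cross=19.780)
θ=81°: ex = (C−B)/|BC| = (0.8879,0.4600); ey = (-0.4600,0.8879)
θ=81°: P = B + 1.97·ex + 0.73·ey = (1.5698,2.5421)
θ=123°: B = A + 1.00·(cos123°, sin123°) = (-0.5446, 0.8387)
θ=123°: |BD| = 9.5814
θ=123°: circle(B,4.00) ∩ circle(D,6.00): a=3.7470, h=1.3999
θ=123°:   candidates: C₊=(3.3105,1.9053) cross=13.413; C₋=(3.0655,-0.8839) cross=-13.413
θ=123°:   branch + wants cross > 0 → take C=(3.3105,1.9053) (cross=13.413)
θ=123°: ex = (C−B)/|BC| = (0.9638,0.2666); ey = (-0.2666,0.9638)
θ=123°: P = B + 1.97·ex + 0.73·ey = (1.1594,2.0675)
θ=127°: B = A + 1.00·(cos127°, sin127°) = (-0.6018, 0.7986)
θ=127°: |BD| = 9.6350
θ=127°: circle(B,4.00) ∩ circle(D,6.00): a=3.7796, h=1.3094
θ=127°:   candidates: C₊=(3.2733,1.7903) cross=12.616; C₋=(3.0562,-0.8196) cross=-12.616
θ=127°:   branch + wants cross > 0 → take C=(3.2733,1.7903) (cross=12.616)
θ=127°: ex = (C−B)/|BC| = (0.9688,0.2479); ey = (-0.2479,0.9688)
θ=127°: P = B + 1.97·ex + 0.73·ey = (1.1257,1.9942)

θ=81°: 1.57 2.54
θ=123°: 1.16 2.07
θ=127°: 1.13 1.99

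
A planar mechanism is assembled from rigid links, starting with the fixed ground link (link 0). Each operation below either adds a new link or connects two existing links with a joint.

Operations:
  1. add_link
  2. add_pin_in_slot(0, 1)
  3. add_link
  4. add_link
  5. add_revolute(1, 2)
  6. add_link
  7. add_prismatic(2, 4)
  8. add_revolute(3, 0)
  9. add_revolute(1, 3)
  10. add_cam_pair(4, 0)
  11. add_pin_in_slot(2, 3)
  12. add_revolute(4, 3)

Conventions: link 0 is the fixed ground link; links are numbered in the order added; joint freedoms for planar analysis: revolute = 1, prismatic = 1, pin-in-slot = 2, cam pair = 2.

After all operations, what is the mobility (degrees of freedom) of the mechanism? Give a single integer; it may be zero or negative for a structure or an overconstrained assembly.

ground; <1,0,0>
#1 <2,0,0>
PS:0↔1 J2 <2,0,1>
#2 <3,0,1>
#3 <4,0,1>
R:1↔2 J1 <4,1,1>
#4 <5,1,1>
P:2↔4 J1 <5,2,1>
R:3↔0 J1 <5,3,1>
R:1↔3 J1 <5,4,1>
C:4↔0 J2 <5,4,2>
PS:2↔3 J2 <5,4,3>
R:4↔3 J1 <5,5,3>
3×4 − 2×5 − 1×3 = -1

M = -1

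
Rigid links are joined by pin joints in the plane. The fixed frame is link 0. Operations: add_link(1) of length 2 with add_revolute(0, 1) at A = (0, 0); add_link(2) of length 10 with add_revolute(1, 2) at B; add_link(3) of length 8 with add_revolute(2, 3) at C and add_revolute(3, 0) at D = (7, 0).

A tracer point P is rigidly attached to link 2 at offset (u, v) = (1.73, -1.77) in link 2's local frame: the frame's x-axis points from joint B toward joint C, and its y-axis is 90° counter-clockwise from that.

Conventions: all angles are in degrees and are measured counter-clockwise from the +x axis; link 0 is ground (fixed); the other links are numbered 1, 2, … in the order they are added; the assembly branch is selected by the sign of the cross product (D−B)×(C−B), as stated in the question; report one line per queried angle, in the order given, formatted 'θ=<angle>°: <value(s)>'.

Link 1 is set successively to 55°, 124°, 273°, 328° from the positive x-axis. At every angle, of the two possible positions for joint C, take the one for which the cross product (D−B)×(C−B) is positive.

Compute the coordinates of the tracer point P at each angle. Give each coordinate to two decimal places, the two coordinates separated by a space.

A=(0,0), D=(7.00,0)
θ=55°: B = A + 2.00·(cos55°, sin55°) = (1.1472, 1.6383)
θ=55°: |BD| = 6.0778
θ=55°: circle(B,10.00) ∩ circle(D,8.00): a=6.0005, h=7.9996
θ=55°:   candidates: C₊=(9.0819,7.7244) cross=48.620; C₋=(4.7692,-7.6827) cross=-48.620
θ=55°:   branch + wants cross > 0 → take C=(9.0819,7.7244) (cross=48.620)
θ=55°: ex = (C−B)/|BC| = (0.7935,0.6086); ey = (-0.6086,0.7935)
θ=55°: P = B + 1.73·ex + -1.77·ey = (3.5971,1.2867)
θ=124°: B = A + 2.00·(cos124°, sin124°) = (-1.1184, 1.6581)
θ=124°: |BD| = 8.2860
θ=124°: circle(B,10.00) ∩ circle(D,8.00): a=6.3153, h=7.7535
θ=124°:   candidates: C₊=(6.6207,7.9910) cross=64.245; C₋=(3.5177,-7.2023) cross=-64.245
θ=124°:   branch + wants cross > 0 → take C=(6.6207,7.9910) (cross=64.245)
θ=124°: ex = (C−B)/|BC| = (0.7739,0.6333); ey = (-0.6333,0.7739)
θ=124°: P = B + 1.73·ex + -1.77·ey = (1.3414,1.3838)
θ=273°: B = A + 2.00·(cos273°, sin273°) = (0.1047, -1.9973)
θ=273°: |BD| = 7.1788
θ=273°: circle(B,10.00) ∩ circle(D,8.00): a=6.0968, h=7.9265
θ=273°:   candidates: C₊=(3.7554,7.3125) cross=56.902; C₋=(8.1660,-7.9146) cross=-56.902
θ=273°:   branch + wants cross > 0 → take C=(3.7554,7.3125) (cross=56.902)
θ=273°: ex = (C−B)/|BC| = (0.3651,0.9310); ey = (-0.9310,0.3651)
θ=273°: P = B + 1.73·ex + -1.77·ey = (2.3841,-1.0329)
θ=328°: B = A + 2.00·(cos328°, sin328°) = (1.6961, -1.0598)
θ=328°: |BD| = 5.4088
θ=328°: circle(B,10.00) ∩ circle(D,8.00): a=6.0323, h=7.9757
θ=328°:   candidates: C₊=(6.0486,7.9432) cross=43.138; C₋=(9.1743,-7.6989) cross=-43.138
θ=328°:   branch + wants cross > 0 → take C=(6.0486,7.9432) (cross=43.138)
θ=328°: ex = (C−B)/|BC| = (0.4353,0.9003); ey = (-0.9003,0.4353)
θ=328°: P = B + 1.73·ex + -1.77·ey = (4.0426,-0.2727)

θ=55°: 3.60 1.29
θ=124°: 1.34 1.38
θ=273°: 2.38 -1.03
θ=328°: 4.04 -0.27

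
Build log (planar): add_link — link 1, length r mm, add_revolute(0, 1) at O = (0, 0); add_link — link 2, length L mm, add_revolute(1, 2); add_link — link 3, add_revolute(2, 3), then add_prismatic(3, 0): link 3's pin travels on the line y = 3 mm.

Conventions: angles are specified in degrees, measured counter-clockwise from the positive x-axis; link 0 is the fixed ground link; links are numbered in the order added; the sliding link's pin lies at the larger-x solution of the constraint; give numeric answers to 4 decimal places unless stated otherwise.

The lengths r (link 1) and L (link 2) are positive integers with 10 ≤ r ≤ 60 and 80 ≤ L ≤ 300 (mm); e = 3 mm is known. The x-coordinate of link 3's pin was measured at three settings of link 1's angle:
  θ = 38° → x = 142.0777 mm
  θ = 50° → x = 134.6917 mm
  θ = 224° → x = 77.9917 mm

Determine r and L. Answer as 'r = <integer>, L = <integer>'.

constraint per measurement: (x − r cos θ)² + (r sin θ − e)² = L²
subtracting the θ₁ and θ₂ equations cancels the r² and L² terms:
r = (x₁² − x₂²) / (2[(x₁cos θ₁ + e sin θ₁) − (x₂cos θ₂ + e sin θ₂)]) = 41.0001 → r = 41
L² = (x₁ − r cos θ₁)² + (r sin θ₁ − e)² = 12544.0022 → L = 112.0000 → L = 112
check at θ₃=224°: x = 77.9917 (printed 77.9917) ✓

r = 41, L = 112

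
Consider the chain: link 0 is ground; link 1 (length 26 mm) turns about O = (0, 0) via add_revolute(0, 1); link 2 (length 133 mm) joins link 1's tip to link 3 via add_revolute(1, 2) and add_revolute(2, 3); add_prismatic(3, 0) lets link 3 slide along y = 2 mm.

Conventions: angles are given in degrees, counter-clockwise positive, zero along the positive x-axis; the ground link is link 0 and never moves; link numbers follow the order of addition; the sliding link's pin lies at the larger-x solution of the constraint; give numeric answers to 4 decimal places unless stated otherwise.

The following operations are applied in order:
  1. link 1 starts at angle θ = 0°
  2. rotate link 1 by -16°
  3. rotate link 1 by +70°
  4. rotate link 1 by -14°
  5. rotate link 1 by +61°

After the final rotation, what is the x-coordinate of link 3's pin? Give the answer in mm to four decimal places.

geometry: r = 26 mm, L = 133 mm, e = 2 mm; θ starts at 0°
rotate link 1 by -16°: θ ← 0° -16° = -16°
rotate link 1 by +70°: θ ← -16° +70° = 54°
rotate link 1 by -14°: θ ← 54° -14° = 40°
rotate link 1 by +61°: θ ← 40° +61° = 101°
crank pin P = (r cos θ, r sin θ) = (-4.961034, 25.522307)
h = r sin θ − e = 25.522307 − 2 = 23.522307
x = r cos θ + √(L² − h²) = -4.961034 + 130.903404 = 125.942370

125.9424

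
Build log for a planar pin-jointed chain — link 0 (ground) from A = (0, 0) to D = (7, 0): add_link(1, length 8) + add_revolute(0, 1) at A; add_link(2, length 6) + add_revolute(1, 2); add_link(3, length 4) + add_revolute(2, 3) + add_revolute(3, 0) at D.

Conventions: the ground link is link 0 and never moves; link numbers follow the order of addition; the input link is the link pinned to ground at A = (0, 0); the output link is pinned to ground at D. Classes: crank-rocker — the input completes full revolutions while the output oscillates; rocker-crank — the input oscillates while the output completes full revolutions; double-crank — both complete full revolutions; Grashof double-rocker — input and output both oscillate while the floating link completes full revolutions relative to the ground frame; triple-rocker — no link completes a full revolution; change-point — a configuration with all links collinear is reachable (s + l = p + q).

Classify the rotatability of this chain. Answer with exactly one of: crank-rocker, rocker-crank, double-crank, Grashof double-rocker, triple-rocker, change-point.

lengths: ground=7, input=8, coupler=6, output=4
sorted: s=4 (shortest), l=8 (longest), p+q=13
s + l = 12 vs p + q = 13
s + l < p + q (Grashof) with shortest = output link → rocker-crank

rocker-crank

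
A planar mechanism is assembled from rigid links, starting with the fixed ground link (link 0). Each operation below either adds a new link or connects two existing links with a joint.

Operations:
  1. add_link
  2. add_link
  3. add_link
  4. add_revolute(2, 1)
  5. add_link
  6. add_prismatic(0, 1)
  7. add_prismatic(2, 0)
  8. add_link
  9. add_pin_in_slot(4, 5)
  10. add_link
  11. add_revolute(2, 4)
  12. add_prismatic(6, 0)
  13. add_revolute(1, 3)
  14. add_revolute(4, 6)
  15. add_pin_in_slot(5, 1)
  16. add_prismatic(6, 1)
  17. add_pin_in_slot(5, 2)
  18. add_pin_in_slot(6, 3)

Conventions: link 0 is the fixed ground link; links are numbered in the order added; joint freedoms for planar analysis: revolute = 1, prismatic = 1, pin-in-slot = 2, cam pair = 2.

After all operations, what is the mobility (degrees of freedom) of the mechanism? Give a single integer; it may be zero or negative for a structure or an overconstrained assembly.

(L,J1,J2)=(1,0,0); link0 fixed
link1: (2,0,0)
link2: (3,0,0)
link3: (4,0,0)
R 2-1 [J1]: (4,1,0)
link4: (5,1,0)
P 0-1 [J1]: (5,2,0)
P 2-0 [J1]: (5,3,0)
link5: (6,3,0)
PS 4-5 [J2]: (6,3,1)
link6: (7,3,1)
R 2-4 [J1]: (7,4,1)
P 6-0 [J1]: (7,5,1)
R 1-3 [J1]: (7,6,1)
R 4-6 [J1]: (7,7,1)
PS 5-1 [J2]: (7,7,2)
P 6-1 [J1]: (7,8,2)
PS 5-2 [J2]: (7,8,3)
PS 6-3 [J2]: (7,8,4)
Grübler: 3·6 − 2·8 − 4 = -2

M = -2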